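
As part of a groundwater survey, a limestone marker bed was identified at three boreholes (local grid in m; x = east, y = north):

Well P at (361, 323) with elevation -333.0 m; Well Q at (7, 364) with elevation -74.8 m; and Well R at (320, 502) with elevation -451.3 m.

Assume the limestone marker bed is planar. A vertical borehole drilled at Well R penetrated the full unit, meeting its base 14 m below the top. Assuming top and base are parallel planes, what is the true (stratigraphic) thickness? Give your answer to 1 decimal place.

Two edge vectors: Well P→Well Q = (-354, 41, 258.2), Well P→Well R = (-41, 179, -118.3).
Normal n = (Well P→Well Q) × (Well P→Well R) = (-51068.1, -52464.4, -61685).
So ∂z/∂x = −n_x/n_z = −0.82789 and ∂z/∂y = −n_y/n_z = −0.85052.
|∇z| = √(a²+b²) = 1.18692, so dip δ = arctan(1.18692) = 49.89°.
True thickness = vertical thickness × cos δ = 14 × cos 49.89° = 9.0 m.

9.0 m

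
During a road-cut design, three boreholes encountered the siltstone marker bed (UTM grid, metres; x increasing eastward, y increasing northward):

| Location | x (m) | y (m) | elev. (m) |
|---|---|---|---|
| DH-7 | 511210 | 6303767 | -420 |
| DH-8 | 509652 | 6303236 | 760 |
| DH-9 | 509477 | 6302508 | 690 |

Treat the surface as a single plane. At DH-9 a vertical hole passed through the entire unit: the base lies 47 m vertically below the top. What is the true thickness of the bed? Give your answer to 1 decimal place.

Let the plane be z = a·x + b·y + c.
DH-8−DH-7: −1558a − 531b = 1180;  DH-9−DH-7: −1733a − 1259b = 1110.
Solving gives a = −0.86067, b = 0.30304.
|∇z| = √(a²+b²) = 0.91246, so dip δ = arctan(0.91246) = 42.38°.
True thickness = vertical thickness × cos δ = 47 × cos 42.38° = 34.7 m.

34.7 m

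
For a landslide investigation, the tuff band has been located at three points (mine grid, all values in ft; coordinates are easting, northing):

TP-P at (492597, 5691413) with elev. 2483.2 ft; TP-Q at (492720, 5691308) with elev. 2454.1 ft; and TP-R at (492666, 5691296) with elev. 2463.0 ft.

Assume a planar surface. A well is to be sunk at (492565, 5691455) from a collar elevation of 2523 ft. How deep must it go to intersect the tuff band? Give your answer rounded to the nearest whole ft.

Two edge vectors: TP-P→TP-Q = (123, -105, -29.1), TP-P→TP-R = (69, -117, -20.2).
Normal n = (TP-P→TP-Q) × (TP-P→TP-R) = (-1283.7, 476.7, -7146).
So ∂z/∂easting = −n_x/n_z = −0.17963896 and ∂z/∂northing = −n_y/n_z = 0.06670865.
Intercept c from TP-P: 2483.2 + 88489.61 − 379666.47 = −288693.66.
At (492565, 5691455): z_contact = −88483.9 + 379669.3 − 288693.66 = 2491.8 ft.
Depth below ground = 2523 − 2491.8 = 31 ft.

31 ft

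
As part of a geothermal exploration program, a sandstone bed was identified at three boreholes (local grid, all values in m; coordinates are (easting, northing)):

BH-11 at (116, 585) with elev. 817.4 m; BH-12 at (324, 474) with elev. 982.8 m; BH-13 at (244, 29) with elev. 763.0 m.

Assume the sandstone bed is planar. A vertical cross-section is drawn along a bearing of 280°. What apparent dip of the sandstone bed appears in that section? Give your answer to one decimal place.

41.9°

Let the plane be z = a·E + b·N + c.
BH-12−BH-11: 208a − 111b = 165.4;  BH-13−BH-11: 128a − 556b = −54.4.
Solving gives a = 0.96610, b = 0.32025.
Unit vector along 280° is (sin 280°, cos 280°) = (-0.9848, 0.1736).
Slope in that direction = a·(-0.9848) + b·(0.1736) = −0.89581.
Apparent dip = arctan|0.89581| = 41.9° (true dip is 45.5°, so apparent ≤ true as expected).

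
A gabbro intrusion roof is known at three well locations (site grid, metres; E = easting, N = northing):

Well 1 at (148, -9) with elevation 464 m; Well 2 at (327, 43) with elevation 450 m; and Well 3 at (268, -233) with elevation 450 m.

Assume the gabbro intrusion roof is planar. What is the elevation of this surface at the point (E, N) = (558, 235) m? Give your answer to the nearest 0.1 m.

Let the plane be z = a·E + b·N + c.
Well 2−Well 1: 179a + 52b = −14;  Well 3−Well 1: 120a − 224b = −14.
Solving gives a = −0.08339, b = 0.01783.
Then c = 464 − a·148 − b·-9 = 476.50.
At (558, 235): z = −46.5 + 4.2 + 476.50 = 434.2 m.

434.2 m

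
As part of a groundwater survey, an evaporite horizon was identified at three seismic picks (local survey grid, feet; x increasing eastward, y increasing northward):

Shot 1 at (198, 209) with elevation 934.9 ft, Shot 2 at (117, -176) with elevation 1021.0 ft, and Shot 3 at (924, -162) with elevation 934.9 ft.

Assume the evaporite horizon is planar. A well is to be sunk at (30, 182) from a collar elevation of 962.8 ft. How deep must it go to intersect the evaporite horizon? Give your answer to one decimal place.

5.1 ft

Let the plane be z = a·x + b·y + c.
Shot 2−Shot 1: −81a − 385b = 86.1;  Shot 3−Shot 1: 726a − 371b = 0.
Solving gives a = −0.10319, b = −0.20193.
Then c = 934.9 − a·198 − b·209 = 997.53.
At (30, 182): z_contact = −3.10 − 36.75 + 997.53 = 957.69 ft.
Depth below ground = 962.8 − 957.69 = 5.1 ft.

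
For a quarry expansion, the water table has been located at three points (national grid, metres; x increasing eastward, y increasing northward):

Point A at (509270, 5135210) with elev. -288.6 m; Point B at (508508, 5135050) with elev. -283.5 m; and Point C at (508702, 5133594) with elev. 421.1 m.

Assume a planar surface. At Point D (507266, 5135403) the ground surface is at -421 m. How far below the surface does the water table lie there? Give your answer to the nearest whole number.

144 m

Let the plane be z = a·x + b·y + c.
Point B−Point A: −762a − 160b = 5.1;  Point C−Point A: −568a − 1616b = 709.7.
Solving gives a = 0.09233607, b = −0.47162555.
Then c = -288.6 − a·509270 − b·5135210 = 2374583.65.
At (507266, 5135403): z_contact = 46839.0 − 2421987.3 + 2374583.65 = -564.7 m.
Depth below ground = -421 − (-564.7) = 144 m.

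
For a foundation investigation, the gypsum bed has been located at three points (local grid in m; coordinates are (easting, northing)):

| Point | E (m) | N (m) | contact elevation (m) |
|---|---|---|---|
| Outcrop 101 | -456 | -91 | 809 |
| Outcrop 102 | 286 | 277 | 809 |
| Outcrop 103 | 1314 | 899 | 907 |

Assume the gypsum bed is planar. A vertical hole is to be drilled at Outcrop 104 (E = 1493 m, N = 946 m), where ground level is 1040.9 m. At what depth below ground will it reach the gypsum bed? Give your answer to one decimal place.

Two edge vectors: Outcrop 101→Outcrop 102 = (742, 368, 0), Outcrop 101→Outcrop 103 = (1770, 990, 98).
Normal n = (Outcrop 101→Outcrop 102) × (Outcrop 101→Outcrop 103) = (36064, -72716, 83220).
So ∂z/∂E = −n_x/n_z = −0.433357 and ∂z/∂N = −n_y/n_z = 0.873780.
Intercept c from Outcrop 101: 809 − 197.61 + 79.51 = 690.90.
At (1493, 946): z_contact = −647.00 + 826.60 + 690.90 = 870.50 m.
Depth below ground = 1040.9 − 870.50 = 170.4 m.

170.4 m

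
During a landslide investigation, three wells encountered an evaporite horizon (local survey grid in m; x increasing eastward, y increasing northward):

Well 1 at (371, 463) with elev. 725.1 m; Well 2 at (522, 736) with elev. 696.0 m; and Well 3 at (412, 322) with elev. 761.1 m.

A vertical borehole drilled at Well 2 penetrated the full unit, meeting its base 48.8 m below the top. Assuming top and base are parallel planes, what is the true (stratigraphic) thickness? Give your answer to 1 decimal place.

Let the plane be z = a·x + b·y + c.
Well 2−Well 1: 151a + 273b = −29.1;  Well 3−Well 1: 41a − 141b = 36.
Solving gives a = 0.17624, b = −0.20407.
|∇z| = √(a²+b²) = 0.26964, so dip δ = arctan(0.26964) = 15.09°.
True thickness = vertical thickness × cos δ = 48.8 × cos 15.09° = 47.1 m.

47.1 m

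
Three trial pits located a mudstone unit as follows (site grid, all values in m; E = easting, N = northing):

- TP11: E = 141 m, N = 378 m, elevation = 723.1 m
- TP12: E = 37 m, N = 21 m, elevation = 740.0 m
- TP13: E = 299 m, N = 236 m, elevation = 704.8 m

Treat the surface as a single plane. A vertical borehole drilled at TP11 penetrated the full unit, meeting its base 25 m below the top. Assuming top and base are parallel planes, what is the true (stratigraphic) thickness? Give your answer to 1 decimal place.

24.8 m

Two edge vectors: TP11→TP12 = (-104, -357, 16.9), TP11→TP13 = (158, -142, -18.3).
Normal n = (TP11→TP12) × (TP11→TP13) = (8932.9, 767, 71174).
So ∂z/∂E = −n_x/n_z = −0.12551 and ∂z/∂N = −n_y/n_z = −0.01078.
|∇z| = √(a²+b²) = 0.12597, so dip δ = arctan(0.12597) = 7.18°.
True thickness = vertical thickness × cos δ = 25 × cos 7.18° = 24.8 m.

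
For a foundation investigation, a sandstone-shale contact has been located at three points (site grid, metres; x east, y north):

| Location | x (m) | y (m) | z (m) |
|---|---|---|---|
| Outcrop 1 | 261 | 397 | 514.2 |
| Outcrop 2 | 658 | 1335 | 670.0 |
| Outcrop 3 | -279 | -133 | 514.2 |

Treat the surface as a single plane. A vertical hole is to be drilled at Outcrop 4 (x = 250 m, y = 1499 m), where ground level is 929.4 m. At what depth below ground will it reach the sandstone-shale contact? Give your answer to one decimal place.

Two edge vectors: Outcrop 1→Outcrop 2 = (397, 938, 155.8), Outcrop 1→Outcrop 3 = (-540, -530, 0).
Normal n = (Outcrop 1→Outcrop 2) × (Outcrop 1→Outcrop 3) = (82574, -84132, 296110).
So ∂z/∂x = −n_x/n_z = −0.278863 and ∂z/∂y = −n_y/n_z = 0.284124.
Intercept c from Outcrop 1: 514.2 + 72.78 − 112.80 = 474.19.
At (250, 1499): z_contact = −69.72 + 425.90 + 474.19 = 830.37 m.
Depth below ground = 929.4 − 830.37 = 99.0 m.

99.0 m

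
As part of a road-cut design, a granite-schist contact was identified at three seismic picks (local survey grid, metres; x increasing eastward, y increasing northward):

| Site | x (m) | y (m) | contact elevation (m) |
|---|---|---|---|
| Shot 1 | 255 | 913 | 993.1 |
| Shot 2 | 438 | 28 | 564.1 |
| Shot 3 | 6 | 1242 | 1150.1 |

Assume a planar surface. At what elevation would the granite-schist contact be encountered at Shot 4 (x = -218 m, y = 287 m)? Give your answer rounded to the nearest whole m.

681 m

Let the plane be z = a·x + b·y + c.
Shot 2−Shot 1: 183a − 885b = −429;  Shot 3−Shot 1: −249a + 329b = 157.
Solving gives a = 0.01371, b = 0.48758.
Then c = 993.1 − a·255 − b·913 = 544.44.
At (-218, 287): z = −3.0 + 139.9 + 544.44 = 681.4 m.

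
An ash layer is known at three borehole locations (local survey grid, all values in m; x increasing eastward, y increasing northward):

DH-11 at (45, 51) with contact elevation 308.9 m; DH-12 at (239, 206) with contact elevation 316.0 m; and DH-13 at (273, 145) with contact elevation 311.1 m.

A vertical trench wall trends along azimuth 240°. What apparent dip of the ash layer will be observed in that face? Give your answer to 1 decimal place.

Two edge vectors: DH-11→DH-12 = (194, 155, 7.1), DH-11→DH-13 = (228, 94, 2.2).
Normal n = (DH-11→DH-12) × (DH-11→DH-13) = (-326.4, 1192, -17104).
So ∂z/∂x = −n_x/n_z = −0.01908 and ∂z/∂y = −n_y/n_z = 0.06969.
Unit vector along 240° is (sin 240°, cos 240°) = (-0.8660, -0.5000).
Slope in that direction = a·(-0.8660) + b·(-0.5000) = −0.01832.
Apparent dip = arctan|0.01832| = 1.0° (true dip is 4.1°, so apparent ≤ true as expected).

1.0°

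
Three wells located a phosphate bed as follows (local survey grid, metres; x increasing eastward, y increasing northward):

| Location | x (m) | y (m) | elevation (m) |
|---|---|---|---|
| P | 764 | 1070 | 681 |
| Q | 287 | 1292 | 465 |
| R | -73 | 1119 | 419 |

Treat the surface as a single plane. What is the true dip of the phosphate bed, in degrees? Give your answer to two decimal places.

Two edge vectors: P→Q = (-477, 222, -216), P→R = (-837, 49, -262).
Normal n = (P→Q) × (P→R) = (-47580, 55818, 162441).
So ∂z/∂x = −n_x/n_z = 0.29291 and ∂z/∂y = −n_y/n_z = −0.34362.
Gradient magnitude |∇z| = √(a² + b²) = √(0.08579 + 0.11807) = 0.45152.
True dip = arctan(0.45152) = 24.30°, dipping toward NW (azimuth ≈ 320°).

24.30°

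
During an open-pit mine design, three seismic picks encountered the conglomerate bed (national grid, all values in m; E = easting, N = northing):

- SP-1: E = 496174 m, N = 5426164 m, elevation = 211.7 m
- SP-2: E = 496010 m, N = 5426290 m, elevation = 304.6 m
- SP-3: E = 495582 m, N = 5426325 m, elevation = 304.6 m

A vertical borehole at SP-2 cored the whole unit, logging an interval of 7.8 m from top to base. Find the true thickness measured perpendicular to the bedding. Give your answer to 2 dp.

Two edge vectors: SP-1→SP-2 = (-164, 126, 92.9), SP-1→SP-3 = (-592, 161, 92.9).
Normal n = (SP-1→SP-2) × (SP-1→SP-3) = (-3251.5, -39761.2, 48188).
So ∂z/∂E = −n_x/n_z = 0.06748 and ∂z/∂N = −n_y/n_z = 0.82513.
|∇z| = √(a²+b²) = 0.82788, so dip δ = arctan(0.82788) = 39.62°.
True thickness = vertical thickness × cos δ = 7.8 × cos 39.62° = 6.01 m.

6.01 m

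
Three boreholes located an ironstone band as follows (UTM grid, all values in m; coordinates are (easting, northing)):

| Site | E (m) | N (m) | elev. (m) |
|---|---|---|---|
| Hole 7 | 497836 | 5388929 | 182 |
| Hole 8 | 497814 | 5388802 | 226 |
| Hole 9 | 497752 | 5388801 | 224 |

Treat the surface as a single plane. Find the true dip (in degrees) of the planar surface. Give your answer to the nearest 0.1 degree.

Two edge vectors: Hole 7→Hole 8 = (-22, -127, 44), Hole 7→Hole 9 = (-84, -128, 42).
Normal n = (Hole 7→Hole 8) × (Hole 7→Hole 9) = (298, -2772, -7852).
So ∂z/∂E = −n_x/n_z = 0.03795 and ∂z/∂N = −n_y/n_z = −0.35303.
Gradient magnitude |∇z| = √(a² + b²) = √(0.00144 + 0.12463) = 0.35507.
True dip = arctan(0.35507) = 19.5°, dipping toward N (azimuth ≈ 354°).

19.5°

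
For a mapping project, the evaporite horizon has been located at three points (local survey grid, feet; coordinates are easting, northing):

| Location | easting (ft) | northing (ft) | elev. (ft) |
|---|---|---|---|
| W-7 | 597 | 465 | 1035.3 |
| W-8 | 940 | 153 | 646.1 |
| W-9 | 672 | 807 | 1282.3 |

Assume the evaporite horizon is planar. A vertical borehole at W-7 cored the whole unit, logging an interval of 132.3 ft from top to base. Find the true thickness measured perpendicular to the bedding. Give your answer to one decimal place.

98.2 ft

Two edge vectors: W-7→W-8 = (343, -312, -389.2), W-7→W-9 = (75, 342, 247).
Normal n = (W-7→W-8) × (W-7→W-9) = (56042.4, -113911, 140706).
So ∂z/∂easting = −n_x/n_z = −0.39829 and ∂z/∂northing = −n_y/n_z = 0.80957.
|∇z| = √(a²+b²) = 0.90224, so dip δ = arctan(0.90224) = 42.06°.
True thickness = vertical thickness × cos δ = 132.3 × cos 42.06° = 98.2 ft.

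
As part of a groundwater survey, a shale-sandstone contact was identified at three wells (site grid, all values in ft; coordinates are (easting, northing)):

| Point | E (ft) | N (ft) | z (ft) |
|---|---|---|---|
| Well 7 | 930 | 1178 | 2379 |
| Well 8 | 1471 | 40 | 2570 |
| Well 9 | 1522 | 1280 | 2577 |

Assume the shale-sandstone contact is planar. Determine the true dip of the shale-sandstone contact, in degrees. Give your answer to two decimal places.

Two edge vectors: Well 7→Well 8 = (541, -1138, 191), Well 7→Well 9 = (592, 102, 198).
Normal n = (Well 7→Well 8) × (Well 7→Well 9) = (-244806, 5954, 728878).
So ∂z/∂E = −n_x/n_z = 0.33587 and ∂z/∂N = −n_y/n_z = −0.00817.
Gradient magnitude |∇z| = √(a² + b²) = √(0.11281 + 0.00007) = 0.33597.
True dip = arctan(0.33597) = 18.57°, dipping toward W (azimuth ≈ 271°).

18.57°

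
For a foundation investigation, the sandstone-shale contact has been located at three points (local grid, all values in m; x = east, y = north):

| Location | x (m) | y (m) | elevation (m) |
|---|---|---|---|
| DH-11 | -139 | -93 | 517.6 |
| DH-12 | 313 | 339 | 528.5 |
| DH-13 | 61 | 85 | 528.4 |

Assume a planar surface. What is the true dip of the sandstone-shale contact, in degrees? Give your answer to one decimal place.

Two edge vectors: DH-11→DH-12 = (452, 432, 10.9), DH-11→DH-13 = (200, 178, 10.8).
Normal n = (DH-11→DH-12) × (DH-11→DH-13) = (2725.4, -2701.6, -5944).
So ∂z/∂x = −n_x/n_z = 0.45851 and ∂z/∂y = −n_y/n_z = −0.45451.
Gradient magnitude |∇z| = √(a² + b²) = √(0.21023 + 0.20658) = 0.64561.
True dip = arctan(0.64561) = 32.8°, dipping toward NW (azimuth ≈ 315°).

32.8°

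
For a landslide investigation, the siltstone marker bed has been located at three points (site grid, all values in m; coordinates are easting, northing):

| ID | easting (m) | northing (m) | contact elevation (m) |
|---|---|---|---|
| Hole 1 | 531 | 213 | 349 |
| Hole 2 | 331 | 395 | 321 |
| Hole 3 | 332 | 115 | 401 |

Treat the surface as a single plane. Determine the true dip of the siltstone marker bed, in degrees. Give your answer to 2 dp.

17.25°

Two edge vectors: Hole 1→Hole 2 = (-200, 182, -28), Hole 1→Hole 3 = (-199, -98, 52).
Normal n = (Hole 1→Hole 2) × (Hole 1→Hole 3) = (6720, 15972, 55818).
So ∂z/∂easting = −n_x/n_z = −0.12039 and ∂z/∂northing = −n_y/n_z = −0.28614.
Gradient magnitude |∇z| = √(a² + b²) = √(0.01449 + 0.08188) = 0.31044.
True dip = arctan(0.31044) = 17.25°, dipping toward NNE (azimuth ≈ 023°).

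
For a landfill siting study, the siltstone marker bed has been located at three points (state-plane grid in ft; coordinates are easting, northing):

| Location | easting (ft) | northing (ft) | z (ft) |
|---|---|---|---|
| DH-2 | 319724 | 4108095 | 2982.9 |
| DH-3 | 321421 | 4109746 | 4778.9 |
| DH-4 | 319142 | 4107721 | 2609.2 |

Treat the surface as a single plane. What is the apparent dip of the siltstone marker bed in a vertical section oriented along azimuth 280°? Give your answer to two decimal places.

Let the plane be z = a·easting + b·northing + c.
DH-3−DH-2: 1697a + 1651b = 1796;  DH-4−DH-2: −582a − 374b = −373.7.
Solving gives a = −0.16776, b = 1.26026.
Unit vector along 280° is (sin 280°, cos 280°) = (-0.9848, 0.1736).
Slope in that direction = a·(-0.9848) + b·(0.1736) = 0.38406.
Apparent dip = arctan|0.38406| = 21.01° (true dip is 51.8°, so apparent ≤ true as expected).

21.01°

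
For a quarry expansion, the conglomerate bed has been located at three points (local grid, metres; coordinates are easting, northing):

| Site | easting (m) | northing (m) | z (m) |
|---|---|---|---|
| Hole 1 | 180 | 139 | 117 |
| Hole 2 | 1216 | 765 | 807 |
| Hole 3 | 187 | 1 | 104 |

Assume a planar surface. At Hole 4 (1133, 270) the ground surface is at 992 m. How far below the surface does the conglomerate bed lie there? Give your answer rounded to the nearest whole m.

Two edge vectors: Hole 1→Hole 2 = (1036, 626, 690), Hole 1→Hole 3 = (7, -138, -13).
Normal n = (Hole 1→Hole 2) × (Hole 1→Hole 3) = (87082, 18298, -147350).
So ∂z/∂easting = −n_x/n_z = 0.59099 and ∂z/∂northing = −n_y/n_z = 0.12418.
Intercept c from Hole 1: 117 − 106.38 − 17.26 = −6.64.
At (1133, 270): z_contact = 669.6 + 33.5 − 6.64 = 696.5 m.
Depth below ground = 992 − 696.5 = 296 m.

296 m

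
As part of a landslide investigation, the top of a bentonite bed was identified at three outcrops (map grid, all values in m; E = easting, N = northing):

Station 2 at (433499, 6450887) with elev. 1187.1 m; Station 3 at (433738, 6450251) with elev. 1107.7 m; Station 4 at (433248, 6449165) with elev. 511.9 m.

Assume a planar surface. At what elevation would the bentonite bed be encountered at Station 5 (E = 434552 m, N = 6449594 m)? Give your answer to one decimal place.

1316.3 m

Two edge vectors: Station 2→Station 3 = (239, -636, -79.4), Station 2→Station 4 = (-251, -1722, -675.2).
Normal n = (Station 2→Station 3) × (Station 2→Station 4) = (292700.4, 181302.2, -571194).
So ∂z/∂E = −n_x/n_z = 0.512436055 and ∂z/∂N = −n_y/n_z = 0.317409146.
Intercept c from Station 2: 1187.1 − 222140.52 − 2047570.54 = −2268523.95.
At (434552, 6449594): z = 222680.1 + 2047160.1 − 2268523.95 = 1316.3 m.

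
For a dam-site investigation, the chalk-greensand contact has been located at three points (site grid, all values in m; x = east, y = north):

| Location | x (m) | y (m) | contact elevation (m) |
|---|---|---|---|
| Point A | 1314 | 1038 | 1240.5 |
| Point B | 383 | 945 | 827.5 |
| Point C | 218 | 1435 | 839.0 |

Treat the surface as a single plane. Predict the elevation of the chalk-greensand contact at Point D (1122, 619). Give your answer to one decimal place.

1088.5 m

Let the plane be z = a·x + b·y + c.
Point B−Point A: −931a − 93b = −413;  Point C−Point A: −1096a + 397b = −401.5.
Solving gives a = 0.426905, b = 0.167223.
Then c = 1240.5 − a·1314 − b·1038 = 505.97.
At (1122, 619): z = 479.0 + 103.5 + 505.97 = 1088.5 m.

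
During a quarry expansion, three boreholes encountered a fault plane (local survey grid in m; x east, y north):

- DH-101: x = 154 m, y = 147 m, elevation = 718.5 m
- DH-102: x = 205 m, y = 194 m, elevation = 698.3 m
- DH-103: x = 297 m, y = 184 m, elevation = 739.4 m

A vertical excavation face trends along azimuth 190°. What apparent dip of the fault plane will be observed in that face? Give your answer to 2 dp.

36.63°

Two edge vectors: DH-101→DH-102 = (51, 47, -20.2), DH-101→DH-103 = (143, 37, 20.9).
Normal n = (DH-101→DH-102) × (DH-101→DH-103) = (1729.7, -3954.5, -4834).
So ∂z/∂x = −n_x/n_z = 0.35782 and ∂z/∂y = −n_y/n_z = −0.81806.
Unit vector along 190° is (sin 190°, cos 190°) = (-0.1736, -0.9848).
Slope in that direction = a·(-0.1736) + b·(-0.9848) = 0.74350.
Apparent dip = arctan|0.74350| = 36.63° (true dip is 41.8°, so apparent ≤ true as expected).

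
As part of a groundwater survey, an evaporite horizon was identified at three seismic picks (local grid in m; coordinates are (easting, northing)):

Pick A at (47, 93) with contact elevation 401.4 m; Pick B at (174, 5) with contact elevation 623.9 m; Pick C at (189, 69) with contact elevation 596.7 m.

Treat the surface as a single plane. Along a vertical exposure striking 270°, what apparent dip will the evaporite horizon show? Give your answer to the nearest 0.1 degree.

Let the plane be z = a·E + b·N + c.
Pick B−Pick A: 127a − 88b = 222.5;  Pick C−Pick A: 142a − 24b = 195.3.
Solving gives a = 1.25385, b = −0.71887.
Unit vector along 270° is (sin 270°, cos 270°) = (-1.0000, -0.0000).
Slope in that direction = a·(-1.0000) + b·(-0.0000) = −1.25385.
Apparent dip = arctan|1.25385| = 51.4° (true dip is 55.3°, so apparent ≤ true as expected).

51.4°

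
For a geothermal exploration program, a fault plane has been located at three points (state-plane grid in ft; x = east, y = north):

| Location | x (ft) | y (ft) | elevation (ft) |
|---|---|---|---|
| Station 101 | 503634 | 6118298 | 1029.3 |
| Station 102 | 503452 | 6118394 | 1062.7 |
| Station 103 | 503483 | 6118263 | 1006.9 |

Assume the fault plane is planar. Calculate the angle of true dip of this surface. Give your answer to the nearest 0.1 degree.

23.7°

Two edge vectors: Station 101→Station 102 = (-182, 96, 33.4), Station 101→Station 103 = (-151, -35, -22.4).
Normal n = (Station 101→Station 102) × (Station 101→Station 103) = (-981.4, -9120.2, 20866).
So ∂z/∂x = −n_x/n_z = 0.04703 and ∂z/∂y = −n_y/n_z = 0.43708.
Gradient magnitude |∇z| = √(a² + b²) = √(0.00221 + 0.19104) = 0.43961.
True dip = arctan(0.43961) = 23.7°, dipping toward S (azimuth ≈ 186°).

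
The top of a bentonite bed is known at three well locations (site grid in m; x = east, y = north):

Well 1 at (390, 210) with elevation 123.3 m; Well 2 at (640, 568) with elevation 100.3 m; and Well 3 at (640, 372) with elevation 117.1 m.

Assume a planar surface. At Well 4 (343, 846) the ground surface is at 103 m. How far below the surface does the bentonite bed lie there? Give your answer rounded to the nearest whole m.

36 m

Two edge vectors: Well 1→Well 2 = (250, 358, -23), Well 1→Well 3 = (250, 162, -6.2).
Normal n = (Well 1→Well 2) × (Well 1→Well 3) = (1506.4, -4200, -49000).
So ∂z/∂x = −n_x/n_z = 0.03074 and ∂z/∂y = −n_y/n_z = −0.08571.
Intercept c from Well 1: 123.3 − 11.99 + 18.00 = 129.31.
At (343, 846): z_contact = 10.5 − 72.5 + 129.31 = 67.3 m.
Depth below ground = 103 − 67.3 = 36 m.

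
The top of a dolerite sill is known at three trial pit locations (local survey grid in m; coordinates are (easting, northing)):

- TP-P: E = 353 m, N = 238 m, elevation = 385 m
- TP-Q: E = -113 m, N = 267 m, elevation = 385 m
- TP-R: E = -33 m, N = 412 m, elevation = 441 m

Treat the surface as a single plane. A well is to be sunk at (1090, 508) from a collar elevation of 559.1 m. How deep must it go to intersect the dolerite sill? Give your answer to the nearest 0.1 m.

Let the plane be z = a·E + b·N + c.
TP-Q−TP-P: −466a + 29b = 0;  TP-R−TP-P: −386a + 174b = 56.
Solving gives a = 0.023237, b = 0.373387.
Then c = 385 − a·353 − b·238 = 287.93.
At (1090, 508): z_contact = 25.33 + 189.68 + 287.93 = 502.94 m.
Depth below ground = 559.1 − 502.94 = 56.2 m.

56.2 m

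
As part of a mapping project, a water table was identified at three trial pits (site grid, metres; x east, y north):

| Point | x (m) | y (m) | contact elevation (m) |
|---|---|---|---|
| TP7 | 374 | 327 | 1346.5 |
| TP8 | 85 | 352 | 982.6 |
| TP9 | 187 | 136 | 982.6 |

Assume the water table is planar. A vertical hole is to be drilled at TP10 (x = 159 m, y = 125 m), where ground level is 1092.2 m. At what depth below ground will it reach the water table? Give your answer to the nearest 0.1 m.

153.2 m

Two edge vectors: TP7→TP8 = (-289, 25, -363.9), TP7→TP9 = (-187, -191, -363.9).
Normal n = (TP7→TP8) × (TP7→TP9) = (-78602.4, -37117.8, 59874).
So ∂z/∂x = −n_x/n_z = 1.31280 and ∂z/∂y = −n_y/n_z = 0.61993.
Intercept c from TP7: 1346.5 − 490.99 − 202.72 = 652.80.
At (159, 125): z_contact = 208.73 + 77.49 + 652.80 = 939.02 m.
Depth below ground = 1092.2 − 939.02 = 153.2 m.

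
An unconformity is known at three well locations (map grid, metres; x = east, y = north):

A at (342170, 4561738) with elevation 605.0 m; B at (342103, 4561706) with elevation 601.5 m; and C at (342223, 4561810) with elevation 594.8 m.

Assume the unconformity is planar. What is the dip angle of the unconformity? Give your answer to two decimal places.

Let the plane be z = a·x + b·y + c.
B−A: −67a − 32b = −3.5;  C−A: 53a + 72b = −10.2.
Solving gives a = 0.18491, b = −0.27778.
Gradient magnitude |∇z| = √(a² + b²) = √(0.03419 + 0.07716) = 0.33370.
True dip = arctan(0.33370) = 18.45°, dipping toward NNW (azimuth ≈ 326°).

18.45°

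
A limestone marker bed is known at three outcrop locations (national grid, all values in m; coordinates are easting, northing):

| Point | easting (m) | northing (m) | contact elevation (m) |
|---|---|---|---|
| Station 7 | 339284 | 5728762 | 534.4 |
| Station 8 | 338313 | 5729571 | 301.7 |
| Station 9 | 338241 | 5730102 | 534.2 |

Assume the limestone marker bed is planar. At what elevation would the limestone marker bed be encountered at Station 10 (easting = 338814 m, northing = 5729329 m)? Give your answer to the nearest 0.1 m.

514.8 m

Let the plane be z = a·easting + b·northing + c.
Station 8−Station 7: −971a + 809b = −232.7;  Station 9−Station 7: −1043a + 1340b = −0.2.
Solving gives a = 0.681434690, b = 0.530251031.
Then c = 534.4 − a·339284 − b·5728762 = −3268347.45.
At (338814, 5729329): z = 230879.6 + 3037982.6 − 3268347.45 = 514.8 m.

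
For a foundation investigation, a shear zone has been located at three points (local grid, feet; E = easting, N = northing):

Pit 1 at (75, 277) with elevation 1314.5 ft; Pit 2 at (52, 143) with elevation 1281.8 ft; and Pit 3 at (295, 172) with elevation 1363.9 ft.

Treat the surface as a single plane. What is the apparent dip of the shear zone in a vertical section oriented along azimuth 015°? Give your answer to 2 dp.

Two edge vectors: Pit 1→Pit 2 = (-23, -134, -32.7), Pit 1→Pit 3 = (220, -105, 49.4).
Normal n = (Pit 1→Pit 2) × (Pit 1→Pit 3) = (-10053.1, -6057.8, 31895).
So ∂z/∂E = −n_x/n_z = 0.31519 and ∂z/∂N = −n_y/n_z = 0.18993.
Unit vector along 015° is (sin 15°, cos 15°) = (0.2588, 0.9659).
Slope in that direction = a·(0.2588) + b·(0.9659) = 0.26504.
Apparent dip = arctan|0.26504| = 14.84° (true dip is 20.2°, so apparent ≤ true as expected).

14.84°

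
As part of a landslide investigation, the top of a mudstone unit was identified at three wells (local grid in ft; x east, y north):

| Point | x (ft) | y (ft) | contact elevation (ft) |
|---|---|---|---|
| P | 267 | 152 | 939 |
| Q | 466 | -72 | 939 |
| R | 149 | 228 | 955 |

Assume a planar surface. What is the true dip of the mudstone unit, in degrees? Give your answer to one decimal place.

23.0°

Let the plane be z = a·x + b·y + c.
Q−P: 199a − 224b = 0;  R−P: −118a + 76b = 16.
Solving gives a = −0.31694, b = −0.28157.
Gradient magnitude |∇z| = √(a² + b²) = √(0.10045 + 0.07928) = 0.42395.
True dip = arctan(0.42395) = 23.0°, dipping toward NE (azimuth ≈ 048°).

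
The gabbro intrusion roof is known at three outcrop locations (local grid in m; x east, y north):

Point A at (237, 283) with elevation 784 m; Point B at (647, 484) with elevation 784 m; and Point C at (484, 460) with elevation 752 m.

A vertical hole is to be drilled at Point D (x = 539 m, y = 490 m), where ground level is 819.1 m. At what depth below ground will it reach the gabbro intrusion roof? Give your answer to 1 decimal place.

Two edge vectors: Point A→Point B = (410, 201, 0), Point A→Point C = (247, 177, -32).
Normal n = (Point A→Point B) × (Point A→Point C) = (-6432, 13120, 22923).
So ∂z/∂x = −n_x/n_z = 0.28059 and ∂z/∂y = −n_y/n_z = −0.57235.
Intercept c from Point A: 784 − 66.50 + 161.98 = 879.48.
At (539, 490): z_contact = 151.24 − 280.45 + 879.48 = 750.26 m.
Depth below ground = 819.1 − 750.26 = 68.8 m.

68.8 m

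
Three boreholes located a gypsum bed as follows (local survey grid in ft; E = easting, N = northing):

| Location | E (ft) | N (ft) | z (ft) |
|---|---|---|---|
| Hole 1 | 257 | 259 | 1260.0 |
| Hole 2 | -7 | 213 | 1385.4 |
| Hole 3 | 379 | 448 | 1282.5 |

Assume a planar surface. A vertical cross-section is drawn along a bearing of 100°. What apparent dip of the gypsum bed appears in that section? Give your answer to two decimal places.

Let the plane be z = a·E + b·N + c.
Hole 2−Hole 1: −264a − 46b = 125.4;  Hole 3−Hole 1: 122a + 189b = 22.5.
Solving gives a = −0.55857, b = 0.47960.
Unit vector along 100° is (sin 100°, cos 100°) = (0.9848, -0.1736).
Slope in that direction = a·(0.9848) + b·(-0.1736) = −0.63336.
Apparent dip = arctan|0.63336| = 32.35° (true dip is 36.4°, so apparent ≤ true as expected).

32.35°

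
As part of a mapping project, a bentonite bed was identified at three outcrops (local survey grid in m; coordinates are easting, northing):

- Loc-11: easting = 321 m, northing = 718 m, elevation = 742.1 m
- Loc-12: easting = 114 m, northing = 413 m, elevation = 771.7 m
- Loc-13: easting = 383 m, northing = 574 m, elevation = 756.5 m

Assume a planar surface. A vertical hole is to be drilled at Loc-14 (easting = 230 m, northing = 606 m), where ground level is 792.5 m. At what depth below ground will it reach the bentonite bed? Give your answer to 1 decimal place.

39.6 m

Let the plane be z = a·easting + b·northing + c.
Loc-12−Loc-11: −207a − 305b = 29.6;  Loc-13−Loc-11: 62a − 144b = 14.4.
Solving gives a = 0.00266, b = −0.09885.
Then c = 742.1 − a·321 − b·718 = 812.22.
At (230, 606): z_contact = 0.61 − 59.91 + 812.22 = 752.93 m.
Depth below ground = 792.5 − 752.93 = 39.6 m.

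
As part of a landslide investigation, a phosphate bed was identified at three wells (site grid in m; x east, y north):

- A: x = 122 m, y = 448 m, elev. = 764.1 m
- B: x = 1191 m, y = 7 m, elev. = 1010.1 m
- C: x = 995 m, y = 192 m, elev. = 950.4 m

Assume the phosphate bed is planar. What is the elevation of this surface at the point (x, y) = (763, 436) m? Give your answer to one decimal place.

876.2 m

Two edge vectors: A→B = (1069, -441, 246), A→C = (873, -256, 186.3).
Normal n = (A→B) × (A→C) = (-19182.3, 15603.3, 111329).
So ∂z/∂x = −n_x/n_z = 0.172303 and ∂z/∂y = −n_y/n_z = −0.140155.
Intercept c from A: 764.1 − 21.02 + 62.79 = 805.87.
At (763, 436): z = 131.5 − 61.1 + 805.87 = 876.2 m.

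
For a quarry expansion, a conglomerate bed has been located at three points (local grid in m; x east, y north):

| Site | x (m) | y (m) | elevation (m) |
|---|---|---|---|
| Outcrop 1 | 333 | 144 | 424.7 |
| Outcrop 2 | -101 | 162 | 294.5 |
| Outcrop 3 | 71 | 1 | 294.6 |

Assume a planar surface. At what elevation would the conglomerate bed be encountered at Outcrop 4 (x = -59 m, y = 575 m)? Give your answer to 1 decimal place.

445.9 m

Let the plane be z = a·x + b·y + c.
Outcrop 2−Outcrop 1: −434a + 18b = −130.2;  Outcrop 3−Outcrop 1: −262a − 143b = −130.1.
Solving gives a = 0.31388, b = 0.33471.
Then c = 424.7 − a·333 − b·144 = 271.98.
At (-59, 575): z = −18.5 + 192.5 + 271.98 = 445.9 m.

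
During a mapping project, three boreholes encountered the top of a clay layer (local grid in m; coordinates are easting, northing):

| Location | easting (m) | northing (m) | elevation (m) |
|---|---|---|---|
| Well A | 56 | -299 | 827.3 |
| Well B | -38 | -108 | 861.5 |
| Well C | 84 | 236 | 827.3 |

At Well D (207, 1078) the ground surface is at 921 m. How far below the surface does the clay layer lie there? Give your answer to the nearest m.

Two edge vectors: Well A→Well B = (-94, 191, 34.2), Well A→Well C = (28, 535, 0).
Normal n = (Well A→Well B) × (Well A→Well C) = (-18297, 957.6, -55638).
So ∂z/∂easting = −n_x/n_z = −0.32886 and ∂z/∂northing = −n_y/n_z = 0.01721.
Intercept c from Well A: 827.3 + 18.42 + 5.15 = 850.86.
At (207, 1078): z_contact = −68.1 + 18.6 + 850.86 = 801.3 m.
Depth below ground = 921 − 801.3 = 120 m.

120 m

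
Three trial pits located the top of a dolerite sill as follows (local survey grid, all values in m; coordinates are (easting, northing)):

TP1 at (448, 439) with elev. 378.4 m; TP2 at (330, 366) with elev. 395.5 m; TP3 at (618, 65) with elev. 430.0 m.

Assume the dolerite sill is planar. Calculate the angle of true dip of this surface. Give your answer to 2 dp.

9.41°

Two edge vectors: TP1→TP2 = (-118, -73, 17.1), TP1→TP3 = (170, -374, 51.6).
Normal n = (TP1→TP2) × (TP1→TP3) = (2628.6, 8995.8, 56542).
So ∂z/∂E = −n_x/n_z = −0.04649 and ∂z/∂N = −n_y/n_z = −0.15910.
Gradient magnitude |∇z| = √(a² + b²) = √(0.00216 + 0.02531) = 0.16575.
True dip = arctan(0.16575) = 9.41°, dipping toward NNE (azimuth ≈ 016°).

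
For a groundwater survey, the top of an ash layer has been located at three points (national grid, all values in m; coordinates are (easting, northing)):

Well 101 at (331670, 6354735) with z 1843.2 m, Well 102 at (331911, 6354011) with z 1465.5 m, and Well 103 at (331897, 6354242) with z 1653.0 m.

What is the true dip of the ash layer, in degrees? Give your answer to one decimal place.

Two edge vectors: Well 101→Well 102 = (241, -724, -377.7), Well 101→Well 103 = (227, -493, -190.2).
Normal n = (Well 101→Well 102) × (Well 101→Well 103) = (-48501.3, -39899.7, 45535).
So ∂z/∂E = −n_x/n_z = 1.06514 and ∂z/∂N = −n_y/n_z = 0.87624.
Gradient magnitude |∇z| = √(a² + b²) = √(1.13453 + 0.76780) = 1.37925.
True dip = arctan(1.37925) = 54.1°, dipping toward SW (azimuth ≈ 231°).

54.1°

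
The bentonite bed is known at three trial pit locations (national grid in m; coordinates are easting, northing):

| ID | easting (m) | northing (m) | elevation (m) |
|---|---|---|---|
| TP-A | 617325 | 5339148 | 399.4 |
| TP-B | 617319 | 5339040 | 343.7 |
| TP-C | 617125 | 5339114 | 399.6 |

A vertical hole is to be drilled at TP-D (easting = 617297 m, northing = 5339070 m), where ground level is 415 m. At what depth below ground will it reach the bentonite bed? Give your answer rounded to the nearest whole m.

Two edge vectors: TP-A→TP-B = (-6, -108, -55.7), TP-A→TP-C = (-200, -34, 0.2).
Normal n = (TP-A→TP-B) × (TP-A→TP-C) = (-1915.4, 11141.2, -21396).
So ∂z/∂easting = −n_x/n_z = −0.08952141 and ∂z/∂northing = −n_y/n_z = 0.52071415.
Intercept c from TP-A: 399.4 + 55263.80 − 2780169.92 = −2724506.72.
At (617297, 5339070): z_contact = −55261.3 + 2780129.3 − 2724506.72 = 361.3 m.
Depth below ground = 415 − 361.3 = 54 m.

54 m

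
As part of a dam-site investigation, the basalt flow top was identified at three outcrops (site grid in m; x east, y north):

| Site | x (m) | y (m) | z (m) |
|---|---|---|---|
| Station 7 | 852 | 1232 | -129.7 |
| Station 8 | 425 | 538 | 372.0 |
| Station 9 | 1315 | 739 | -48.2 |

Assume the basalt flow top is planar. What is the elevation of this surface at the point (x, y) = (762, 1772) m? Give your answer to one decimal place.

Let the plane be z = a·x + b·y + c.
Station 8−Station 7: −427a − 694b = 501.7;  Station 9−Station 7: 463a − 493b = 81.5.
Solving gives a = −0.358716, b = −0.502202.
Then c = -129.7 − a·852 − b·1232 = 794.64.
At (762, 1772): z = −273.3 − 889.9 + 794.64 = -368.6 m.

-368.6 m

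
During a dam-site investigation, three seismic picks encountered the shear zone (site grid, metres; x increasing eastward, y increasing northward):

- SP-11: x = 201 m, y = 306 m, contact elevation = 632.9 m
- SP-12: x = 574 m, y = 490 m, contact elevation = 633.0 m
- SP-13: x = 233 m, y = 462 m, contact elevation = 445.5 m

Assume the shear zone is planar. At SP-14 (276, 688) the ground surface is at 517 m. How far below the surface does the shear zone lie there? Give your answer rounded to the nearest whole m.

Let the plane be z = a·x + b·y + c.
SP-12−SP-11: 373a + 184b = 0.1;  SP-13−SP-11: 32a + 156b = −187.4.
Solving gives a = 0.65960, b = −1.33659.
Then c = 632.9 − a·201 − b·306 = 909.31.
At (276, 688): z_contact = 182.1 − 919.6 + 909.31 = 171.8 m.
Depth below ground = 517 − 171.8 = 345 m.

345 m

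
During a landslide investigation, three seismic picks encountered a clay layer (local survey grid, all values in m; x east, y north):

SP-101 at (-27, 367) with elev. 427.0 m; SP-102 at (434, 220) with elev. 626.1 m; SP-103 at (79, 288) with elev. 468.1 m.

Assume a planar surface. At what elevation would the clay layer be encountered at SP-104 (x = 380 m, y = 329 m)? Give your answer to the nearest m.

612 m

Let the plane be z = a·x + b·y + c.
SP-102−SP-101: 461a − 147b = 199.1;  SP-103−SP-101: 106a − 79b = 41.1.
Solving gives a = 0.46490, b = 0.10354.
Then c = 427 − a·-27 − b·367 = 401.55.
At (380, 329): z = 176.7 + 34.1 + 401.55 = 612.3 m.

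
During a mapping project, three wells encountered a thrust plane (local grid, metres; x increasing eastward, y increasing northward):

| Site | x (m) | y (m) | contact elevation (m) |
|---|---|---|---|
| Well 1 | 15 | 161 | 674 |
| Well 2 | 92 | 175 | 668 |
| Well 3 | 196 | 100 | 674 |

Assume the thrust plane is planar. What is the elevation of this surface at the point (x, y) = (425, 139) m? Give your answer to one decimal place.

Two edge vectors: Well 1→Well 2 = (77, 14, -6), Well 1→Well 3 = (181, -61, 0).
Normal n = (Well 1→Well 2) × (Well 1→Well 3) = (-366, -1086, -7231).
So ∂z/∂x = −n_x/n_z = −0.05062 and ∂z/∂y = −n_y/n_z = −0.15019.
Intercept c from Well 1: 674 + 0.76 + 24.18 = 698.94.
At (425, 139): z = −21.5 − 20.9 + 698.94 = 656.6 m.

656.6 m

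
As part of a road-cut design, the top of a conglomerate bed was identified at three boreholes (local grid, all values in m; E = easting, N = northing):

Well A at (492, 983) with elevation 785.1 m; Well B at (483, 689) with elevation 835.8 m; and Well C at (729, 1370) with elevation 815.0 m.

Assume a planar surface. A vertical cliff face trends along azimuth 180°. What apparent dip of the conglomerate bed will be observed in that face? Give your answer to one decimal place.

Let the plane be z = a·E + b·N + c.
Well B−Well A: −9a − 294b = 50.7;  Well C−Well A: 237a + 387b = 29.9.
Solving gives a = 0.42921, b = −0.18559.
Unit vector along 180° is (sin 180°, cos 180°) = (0.0000, -1.0000).
Slope in that direction = a·(0.0000) + b·(-1.0000) = 0.18559.
Apparent dip = arctan|0.18559| = 10.5° (true dip is 25.1°, so apparent ≤ true as expected).

10.5°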